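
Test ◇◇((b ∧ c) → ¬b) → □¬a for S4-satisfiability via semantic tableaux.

1. ◇◇((b ∧ c) → ¬b) → □¬a, 0
2. □¬a, 0
3. ¬a, 0
Accessibility: 0R0

Satisfiable (open branch found)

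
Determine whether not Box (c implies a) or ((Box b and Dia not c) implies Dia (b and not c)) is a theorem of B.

Yes, valid

Tableau for the negation not (not Box (c implies a) or ((Box b and Dia not c) implies Dia (b and not c))):
1. not (not Box (c implies a) or ((Box b and Dia not c) implies Dia (b and not c))), u
2. Box (c implies a), u
3. not ((Box b and Dia not c) implies Dia (b and not c)), u
4. Box b and Dia not c, u
5. not Dia (b and not c), u
6. Box b, u
7. Dia not c, u
8. c implies a, u
9. not (b and not c), u
10. b, u
11. a, u
12. c, u
13. not c, v
14. c implies a, v
15. not (b and not c), v
16. b, v
17. a, v
18. c, v
Accessibility: uRu, uRv, vRu, vRv
Branch closes: c and not c both at v.
All branches of the negation close; one closing branch shown above.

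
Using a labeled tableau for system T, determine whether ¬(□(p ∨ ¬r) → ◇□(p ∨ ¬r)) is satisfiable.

1. ¬(□(p ∨ ¬r) → ◇□(p ∨ ¬r)), 0
2. □(p ∨ ¬r), 0
3. ¬◇□(p ∨ ¬r), 0
4. p ∨ ¬r, 0
5. ¬□(p ∨ ¬r), 0
6. ¬r, 0
7. ¬(p ∨ ¬r), 1
8. ¬p, 1
9. r, 1
10. p ∨ ¬r, 1
11. ¬□(p ∨ ¬r), 1
12. ¬r, 1
Accessibility: 0R0, 0R1, 1R1
Branch closes: r and ¬r both at 1.
(One branch shown.) All branches close.

Unsatisfiable (every branch closes)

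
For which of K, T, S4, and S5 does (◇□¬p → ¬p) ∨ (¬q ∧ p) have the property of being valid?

S4-tableau for the negation ¬((◇□¬p → ¬p) ∨ (¬q ∧ p)):
1. ¬((◇□¬p → ¬p) ∨ (¬q ∧ p)), w0
2. ¬(◇□¬p → ¬p), w0   [¬∨-rule on 1]
3. ¬(¬q ∧ p), w0   [¬∨-rule on 1]
4. ◇□¬p, w0   [¬→-rule on 2]
5. p, w0   [¬→-rule on 2]
6. q, w0   [¬∧-rule on 3 (branches; this branch)]
7. □¬p, w1   [◇-rule on 4: fresh world w1, w0Rw1]
8. ¬p, w1   [□-rule on 7 via w1Rw1]
Accessibility: w0Rw0, w0Rw1, w1Rw1
Complete open branch: countermodel on an S4-frame, so not valid in S4, nor in K, T (the same frame is also a K-frame and a T-frame).
S5-tableau for the negation ¬((◇□¬p → ¬p) ∨ (¬q ∧ p)):
1. ¬((◇□¬p → ¬p) ∨ (¬q ∧ p)), w0
2. ¬(◇□¬p → ¬p), w0   [¬∨-rule on 1]
3. ¬(¬q ∧ p), w0   [¬∨-rule on 1]
4. ◇□¬p, w0   [¬→-rule on 2]
5. p, w0   [¬→-rule on 2]
6. q, w0   [¬∧-rule on 3 (branches; this branch)]
7. □¬p, w1   [◇-rule on 4: fresh world w1, w0Rw1]
8. ¬p, w0   [□-rule on 7 via w1Rw0]
Accessibility: w0Rw0, w0Rw1, w1Rw0, w1Rw1
Branch closes: p and ¬p both at w0.
Every branch closes (one shown): valid in S5.

S5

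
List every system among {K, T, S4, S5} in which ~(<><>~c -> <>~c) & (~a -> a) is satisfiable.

K, T

T-tableau for the formula:
1. ~(<><>~c -> <>~c) & (~a -> a), u
2. ~(<><>~c -> <>~c), u
3. ~a -> a, u
4. <><>~c, u
5. ~<>~c, u
6. c, u
7. a, u
8. <>~c, v
9. c, v
10. ~c, w
Accessibility: uRu, uRv, vRv, vRw, wRw
Complete open branch: satisfiable in T, hence also in K (this T-model is also a K-model).
S4-tableau for the formula:
1. ~(<><>~c -> <>~c) & (~a -> a), u
2. ~(<><>~c -> <>~c), u
3. ~a -> a, u
4. <><>~c, u
5. ~<>~c, u
6. c, u
7. a, u
8. <>~c, v
9. c, v
10. ~c, w
11. c, w
Accessibility: uRu, uRv, uRw, vRv, vRw, wRw
Branch closes: c and ~c both at w.
Every branch closes (one shown): unsatisfiable in S4, hence also in S5 (every S5-frame is an S4-frame).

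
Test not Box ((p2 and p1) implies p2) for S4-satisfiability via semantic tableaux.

Unsatisfiable (every branch closes)

1. not Box ((p2 and p1) implies p2), u
2. not ((p2 and p1) implies p2), v
3. p2 and p1, v
4. not p2, v
5. p2, v
6. p1, v
Accessibility: uRu, uRv, vRv
Branch closes: p2 and not p2 both at v.
All branches of the tableau close; one closing branch shown above.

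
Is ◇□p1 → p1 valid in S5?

Valid in S5

Tableau for the negation ¬(◇□p1 → p1):
1. ¬(◇□p1 → p1), u
2. ◇□p1, u   [¬→-rule on 1]
3. ¬p1, u   [¬→-rule on 1]
4. □p1, v   [◇-rule on 2: fresh world v, uRv]
5. p1, u   [□-rule on 4 via vRu]
Accessibility: uRu, uRv, vRu, vRv
Branch closes: p1 and ¬p1 both at u.
All branches of the negation close; one closing branch shown above.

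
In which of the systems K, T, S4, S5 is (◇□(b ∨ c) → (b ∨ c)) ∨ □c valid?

S4-tableau for the negation ¬((◇□(b ∨ c) → (b ∨ c)) ∨ □c):
1. ¬((◇□(b ∨ c) → (b ∨ c)) ∨ □c), w0
2. ¬(◇□(b ∨ c) → (b ∨ c)), w0
3. ¬□c, w0
4. ◇□(b ∨ c), w0
5. ¬(b ∨ c), w0
6. ¬b, w0
7. ¬c, w0
8. ¬c, w1
9. □(b ∨ c), w2
10. b ∨ c, w2
11. c, w2
Accessibility: w0Rw0, w0Rw1, w0Rw2, w1Rw1, w2Rw2
Complete open branch: countermodel on an S4-frame, so not valid in S4, nor in K, T (the same frame is also a K-frame and a T-frame).
S5-tableau for the negation ¬((◇□(b ∨ c) → (b ∨ c)) ∨ □c):
1. ¬((◇□(b ∨ c) → (b ∨ c)) ∨ □c), w0
2. ¬(◇□(b ∨ c) → (b ∨ c)), w0
3. ¬□c, w0
4. ◇□(b ∨ c), w0
5. ¬(b ∨ c), w0
6. ¬b, w0
7. ¬c, w0
8. ¬c, w1
9. □(b ∨ c), w2
10. b ∨ c, w0
11. b ∨ c, w1
12. b ∨ c, w2
13. c, w0
Accessibility: w0Rw0, w0Rw1, w0Rw2, w1Rw0, w1Rw1, w1Rw2, w2Rw0, w2Rw1, w2Rw2
Branch closes: c and ¬c both at w0.
Every branch closes (one shown): valid in S5.

S5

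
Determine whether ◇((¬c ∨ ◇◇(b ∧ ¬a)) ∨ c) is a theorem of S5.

Tableau for the negation ¬◇((¬c ∨ ◇◇(b ∧ ¬a)) ∨ c):
1. ¬◇((¬c ∨ ◇◇(b ∧ ¬a)) ∨ c), w0
2. ¬((¬c ∨ ◇◇(b ∧ ¬a)) ∨ c), w0
3. ¬(¬c ∨ ◇◇(b ∧ ¬a)), w0
4. ¬c, w0
5. c, w0
6. ¬◇◇(b ∧ ¬a), w0
Accessibility: w0Rw0
Branch closes: c and ¬c both at w0.
Every branch of the negation's tableau closes; the branch above is one of them.

Valid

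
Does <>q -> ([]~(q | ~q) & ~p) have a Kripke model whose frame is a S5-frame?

1. <>q -> ([]~(q | ~q) & ~p), 0
2. ~<>q, 0
3. ~q, 0
Accessibility: 0R0

Satisfiable (open branch found)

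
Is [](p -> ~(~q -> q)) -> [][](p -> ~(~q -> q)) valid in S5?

Tableau for the negation ~([](p -> ~(~q -> q)) -> [][](p -> ~(~q -> q))):
1. ~([](p -> ~(~q -> q)) -> [][](p -> ~(~q -> q))), u
2. [](p -> ~(~q -> q)), u   [~->-rule on 1]
3. ~[][](p -> ~(~q -> q)), u   [~->-rule on 1]
4. p -> ~(~q -> q), u   [[]-rule on 2 via uRu]
5. ~(~q -> q), u   [->-rule on 4 (branches; this branch)]
6. ~q, u   [~->-rule on 5]
7. ~[](p -> ~(~q -> q)), v   [~[]-rule on 3: fresh world v, uRv]
8. p -> ~(~q -> q), v   [[]-rule on 2 via uRv]
9. ~(~q -> q), v   [->-rule on 8 (branches; this branch)]
10. ~q, v   [~->-rule on 9]
11. ~(p -> ~(~q -> q)), w   [~[]-rule on 7: fresh world w, vRw]
12. p, w   [~->-rule on 11]
13. ~q -> q, w   [~->-rule on 11]
14. p -> ~(~q -> q), w   [[]-rule on 2 via uRw]
15. q, w   [->-rule on 13 (branches; this branch)]
16. ~(~q -> q), w   [->-rule on 14 (branches; this branch)]
17. ~q, w   [~->-rule on 16]
Accessibility: uRu, uRv, uRw, vRu, vRv, vRw, wRu, wRv, wRw
Branch closes: q and ~q both at w.
Every branch of the negation's tableau closes; the branch above is one of them.

Yes, valid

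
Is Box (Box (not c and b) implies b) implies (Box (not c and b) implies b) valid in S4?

Tableau for the negation not (Box (Box (not c and b) implies b) implies (Box (not c and b) implies b)):
1. not (Box (Box (not c and b) implies b) implies (Box (not c and b) implies b)), w0
2. Box (Box (not c and b) implies b), w0
3. not (Box (not c and b) implies b), w0
4. Box (not c and b), w0
5. not b, w0
6. Box (not c and b) implies b, w0
7. not c and b, w0
8. not c, w0
9. b, w0
Accessibility: w0Rw0
Branch closes: b and not b both at w0.
Every branch of the negation's tableau closes; the branch above is one of them.

Yes, valid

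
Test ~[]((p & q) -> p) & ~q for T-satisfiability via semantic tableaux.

1. ~[]((p & q) -> p) & ~q, w0
2. ~[]((p & q) -> p), w0
3. ~q, w0
4. ~((p & q) -> p), w1
5. p & q, w1
6. ~p, w1
7. p, w1
8. q, w1
Accessibility: w0Rw0, w0Rw1, w1Rw1
Branch closes: p and ~p both at w1.
All branches of the tableau close; one closing branch shown above.

Unsatisfiable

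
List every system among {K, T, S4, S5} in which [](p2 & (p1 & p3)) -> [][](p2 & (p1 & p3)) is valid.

S4, S5

T-tableau for the negation ~([](p2 & (p1 & p3)) -> [][](p2 & (p1 & p3))):
1. ~([](p2 & (p1 & p3)) -> [][](p2 & (p1 & p3))), u
2. [](p2 & (p1 & p3)), u
3. ~[][](p2 & (p1 & p3)), u
4. p2 & (p1 & p3), u
5. p2, u
6. p1 & p3, u
7. p1, u
8. p3, u
9. ~[](p2 & (p1 & p3)), v
10. p2 & (p1 & p3), v
11. p2, v
12. p1 & p3, v
13. p1, v
14. p3, v
15. ~(p2 & (p1 & p3)), w
16. ~(p1 & p3), w
17. ~p3, w
Accessibility: uRu, uRv, vRv, vRw, wRw
Complete open branch: countermodel on a T-frame, so not valid in T, nor in K (the same frame is also a K-frame).
S4-tableau for the negation ~([](p2 & (p1 & p3)) -> [][](p2 & (p1 & p3))):
1. ~([](p2 & (p1 & p3)) -> [][](p2 & (p1 & p3))), u
2. [](p2 & (p1 & p3)), u
3. ~[][](p2 & (p1 & p3)), u
4. p2 & (p1 & p3), u
5. p2, u
6. p1 & p3, u
7. p1, u
8. p3, u
9. ~[](p2 & (p1 & p3)), v
10. p2 & (p1 & p3), v
11. p2, v
12. p1 & p3, v
13. p1, v
14. p3, v
15. ~(p2 & (p1 & p3)), w
16. p2 & (p1 & p3), w
17. p2, w
18. p1 & p3, w
19. p1, w
20. p3, w
21. ~(p1 & p3), w
22. ~p3, w
Accessibility: uRu, uRv, uRw, vRv, vRw, wRw
Branch closes: p3 and ~p3 both at w.
Every branch closes (one shown): valid in S4, hence also in S5 (every theorem of S4 is a theorem of S5).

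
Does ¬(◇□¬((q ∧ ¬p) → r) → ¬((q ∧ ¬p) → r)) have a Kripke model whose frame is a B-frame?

1. ¬(◇□¬((q ∧ ¬p) → r) → ¬((q ∧ ¬p) → r)), u
2. ◇□¬((q ∧ ¬p) → r), u   [¬→-rule on 1]
3. (q ∧ ¬p) → r, u   [¬→-rule on 1]
4. ¬(q ∧ ¬p), u   [→-rule on 3 (branches; this branch)]
5. p, u   [¬∧-rule on 4 (branches; this branch)]
6. □¬((q ∧ ¬p) → r), v   [◇-rule on 2: fresh world v, uRv]
7. ¬((q ∧ ¬p) → r), u   [□-rule on 6 via vRu]
8. q ∧ ¬p, u   [¬→-rule on 7]
9. ¬r, u   [¬→-rule on 7]
10. q, u   [∧-rule on 8]
11. ¬p, u   [∧-rule on 8]
Accessibility: uRu, uRv, vRu, vRv
Branch closes: p and ¬p both at u.
(One branch shown.) All branches close.

Unsatisfiable (every branch closes)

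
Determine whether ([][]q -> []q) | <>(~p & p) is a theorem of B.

Tableau for the negation ~(([][]q -> []q) | <>(~p & p)):
1. ~(([][]q -> []q) | <>(~p & p)), u
2. ~([][]q -> []q), u
3. ~<>(~p & p), u
4. [][]q, u
5. ~[]q, u
6. ~(~p & p), u
7. []q, u
8. q, u
9. ~p, u
10. ~q, v
11. ~(~p & p), v
12. []q, v
13. q, v
Accessibility: uRu, uRv, vRu, vRv
Branch closes: q and ~q both at v.
Every branch of the negation's tableau closes; the branch above is one of them.

Yes, valid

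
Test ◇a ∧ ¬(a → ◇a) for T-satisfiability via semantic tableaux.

1. ◇a ∧ ¬(a → ◇a), w0
2. ◇a, w0   [∧-rule on 1]
3. ¬(a → ◇a), w0   [∧-rule on 1]
4. a, w0   [¬→-rule on 3]
5. ¬◇a, w0   [¬→-rule on 3]
6. ¬a, w0   [¬◇-rule on 5 via w0Rw0]
Accessibility: w0Rw0
Branch closes: a and ¬a both at w0.
(One branch shown.) All branches close.

Unsatisfiable (every branch closes)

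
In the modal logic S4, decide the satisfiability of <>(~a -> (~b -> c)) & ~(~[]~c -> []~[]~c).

Satisfiable

1. <>(~a -> (~b -> c)) & ~(~[]~c -> []~[]~c), u
2. <>(~a -> (~b -> c)), u
3. ~(~[]~c -> []~[]~c), u
4. ~[]~c, u
5. ~[]~[]~c, u
6. ~a -> (~b -> c), v
7. ~b -> c, v
8. c, v
9. c, w
10. []~c, x
11. ~c, x
Accessibility: uRu, uRv, uRw, uRx, vRv, wRw, xRx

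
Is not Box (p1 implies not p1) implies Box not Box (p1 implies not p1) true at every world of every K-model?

Tableau for the negation not (not Box (p1 implies not p1) implies Box not Box (p1 implies not p1)):
1. not (not Box (p1 implies not p1) implies Box not Box (p1 implies not p1)), u
2. not Box (p1 implies not p1), u   [neg-implies-rule on 1]
3. not Box not Box (p1 implies not p1), u   [neg-implies-rule on 1]
4. not (p1 implies not p1), v   [neg-Box-rule on 2: fresh world v, uRv]
5. p1, v   [neg-implies-rule on 4]
6. Box (p1 implies not p1), w   [neg-Box-rule on 3: fresh world w, uRw]
Accessibility: uRv, uRw
The negation has an open branch (countermodel exists).

No, not valid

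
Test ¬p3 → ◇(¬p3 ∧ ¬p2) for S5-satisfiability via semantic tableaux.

Satisfiable (open branch found)

1. ¬p3 → ◇(¬p3 ∧ ¬p2), 0
2. ◇(¬p3 ∧ ¬p2), 0
3. ¬p3 ∧ ¬p2, 1
4. ¬p3, 1
5. ¬p2, 1
Accessibility: 0R0, 0R1, 1R0, 1R1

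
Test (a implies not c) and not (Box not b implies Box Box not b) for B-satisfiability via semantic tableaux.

1. (a implies not c) and not (Box not b implies Box Box not b), w0
2. a implies not c, w0
3. not (Box not b implies Box Box not b), w0
4. Box not b, w0
5. not Box Box not b, w0
6. not b, w0
7. not c, w0
8. not Box not b, w1
9. not b, w1
10. b, w2
Accessibility: w0Rw0, w0Rw1, w1Rw0, w1Rw1, w1Rw2, w2Rw1, w2Rw2

Satisfiable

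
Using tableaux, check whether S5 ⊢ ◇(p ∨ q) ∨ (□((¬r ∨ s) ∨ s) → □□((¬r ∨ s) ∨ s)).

Valid

Tableau for the negation ¬(◇(p ∨ q) ∨ (□((¬r ∨ s) ∨ s) → □□((¬r ∨ s) ∨ s))):
1. ¬(◇(p ∨ q) ∨ (□((¬r ∨ s) ∨ s) → □□((¬r ∨ s) ∨ s))), u
2. ¬◇(p ∨ q), u
3. ¬(□((¬r ∨ s) ∨ s) → □□((¬r ∨ s) ∨ s)), u
4. □((¬r ∨ s) ∨ s), u
5. ¬□□((¬r ∨ s) ∨ s), u
6. ¬(p ∨ q), u
7. ¬p, u
8. ¬q, u
9. (¬r ∨ s) ∨ s, u
10. ¬r ∨ s, u
11. s, u
12. ¬□((¬r ∨ s) ∨ s), v
13. ¬(p ∨ q), v
14. ¬p, v
15. ¬q, v
16. (¬r ∨ s) ∨ s, v
17. ¬r ∨ s, v
18. s, v
19. ¬((¬r ∨ s) ∨ s), w
20. ¬(¬r ∨ s), w
21. ¬s, w
22. r, w
23. ¬(p ∨ q), w
24. ¬p, w
25. ¬q, w
26. (¬r ∨ s) ∨ s, w
27. ¬r ∨ s, w
28. s, w
Accessibility: uRu, uRv, uRw, vRu, vRv, vRw, wRu, wRv, wRw
Branch closes: s and ¬s both at w.
All branches of the negation close; one closing branch shown above.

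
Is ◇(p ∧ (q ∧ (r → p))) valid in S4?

Tableau for the negation ¬◇(p ∧ (q ∧ (r → p))):
1. ¬◇(p ∧ (q ∧ (r → p))), w0
2. ¬(p ∧ (q ∧ (r → p))), w0   [¬◇-rule on 1 via w0Rw0]
3. ¬(q ∧ (r → p)), w0   [¬∧-rule on 2 (branches; this branch)]
4. ¬(r → p), w0   [¬∧-rule on 3 (branches; this branch)]
5. r, w0   [¬→-rule on 4]
6. ¬p, w0   [¬→-rule on 4]
Accessibility: w0Rw0
The negation has an open branch (countermodel exists).

No, not valid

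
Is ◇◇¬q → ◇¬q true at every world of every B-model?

Tableau for the negation ¬(◇◇¬q → ◇¬q):
1. ¬(◇◇¬q → ◇¬q), 0
2. ◇◇¬q, 0
3. ¬◇¬q, 0
4. q, 0
5. ◇¬q, 1
6. q, 1
7. ¬q, 2
Accessibility: 0R0, 0R1, 1R0, 1R1, 1R2, 2R1, 2R2
The negation has an open branch (countermodel exists).

Not valid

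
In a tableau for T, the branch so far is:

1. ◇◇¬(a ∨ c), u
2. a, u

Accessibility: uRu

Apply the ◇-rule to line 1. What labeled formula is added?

a fresh world v with uRv, and ◇¬(a ∨ c) at v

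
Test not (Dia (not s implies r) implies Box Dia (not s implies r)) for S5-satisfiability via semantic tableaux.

1. not (Dia (not s implies r) implies Box Dia (not s implies r)), w0
2. Dia (not s implies r), w0
3. not Box Dia (not s implies r), w0
4. not s implies r, w1
5. r, w1
6. not Dia (not s implies r), w2
7. not (not s implies r), w0
8. not s, w0
9. not r, w0
10. not (not s implies r), w1
11. not s, w1
12. not r, w1
Accessibility: w0Rw0, w0Rw1, w0Rw2, w1Rw0, w1Rw1, w1Rw2, w2Rw0, w2Rw1, w2Rw2
Branch closes: r and not r both at w1.
All branches of the tableau close; one closing branch shown above.

Unsatisfiable (every branch closes)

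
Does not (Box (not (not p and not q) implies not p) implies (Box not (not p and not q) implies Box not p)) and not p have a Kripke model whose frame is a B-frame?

1. not (Box (not (not p and not q) implies not p) implies (Box not (not p and not q) implies Box not p)) and not p, u
2. not (Box (not (not p and not q) implies not p) implies (Box not (not p and not q) implies Box not p)), u
3. not p, u
4. Box (not (not p and not q) implies not p), u
5. not (Box not (not p and not q) implies Box not p), u
6. Box not (not p and not q), u
7. not Box not p, u
8. not (not p and not q) implies not p, u
9. not (not p and not q), u
10. q, u
11. p, v
12. not (not p and not q) implies not p, v
13. not (not p and not q), v
14. not p and not q, v
15. not p, v
16. not q, v
Accessibility: uRu, uRv, vRu, vRv
Branch closes: p and not p both at v.
All branches of the tableau close; one closing branch shown above.

No, unsatisfiable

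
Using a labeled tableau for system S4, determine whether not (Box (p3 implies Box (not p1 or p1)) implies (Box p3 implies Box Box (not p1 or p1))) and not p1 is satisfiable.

1. not (Box (p3 implies Box (not p1 or p1)) implies (Box p3 implies Box Box (not p1 or p1))) and not p1, u
2. not (Box (p3 implies Box (not p1 or p1)) implies (Box p3 implies Box Box (not p1 or p1))), u
3. not p1, u
4. Box (p3 implies Box (not p1 or p1)), u
5. not (Box p3 implies Box Box (not p1 or p1)), u
6. Box p3, u
7. not Box Box (not p1 or p1), u
8. p3 implies Box (not p1 or p1), u
9. p3, u
10. Box (not p1 or p1), u
11. not p1 or p1, u
12. not Box (not p1 or p1), v
13. p3 implies Box (not p1 or p1), v
14. p3, v
15. not p1 or p1, v
16. Box (not p1 or p1), v
17. p1, v
18. not (not p1 or p1), w
19. p1, w
20. not p1, w
Accessibility: uRu, uRv, uRw, vRv, vRw, wRw
Branch closes: p1 and not p1 both at w.
(One branch shown.) All branches close.

Unsatisfiable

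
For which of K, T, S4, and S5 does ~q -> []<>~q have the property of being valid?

S4-tableau for the negation ~(~q -> []<>~q):
1. ~(~q -> []<>~q), u
2. ~q, u
3. ~[]<>~q, u
4. ~<>~q, v
5. q, v
Accessibility: uRu, uRv, vRv
Complete open branch: countermodel on an S4-frame, so not valid in S4, nor in K, T (the same frame is also a K-frame and a T-frame).
S5-tableau for the negation ~(~q -> []<>~q):
1. ~(~q -> []<>~q), u
2. ~q, u
3. ~[]<>~q, u
4. ~<>~q, v
5. q, u
Accessibility: uRu, uRv, vRu, vRv
Branch closes: q and ~q both at u.
Every branch closes (one shown): valid in S5.

S5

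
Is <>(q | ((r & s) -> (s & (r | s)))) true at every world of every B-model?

Tableau for the negation ~<>(q | ((r & s) -> (s & (r | s)))):
1. ~<>(q | ((r & s) -> (s & (r | s)))), u
2. ~(q | ((r & s) -> (s & (r | s)))), u
3. ~q, u
4. ~((r & s) -> (s & (r | s))), u
5. r & s, u
6. ~(s & (r | s)), u
7. r, u
8. s, u
9. ~(r | s), u
10. ~r, u
11. ~s, u
Accessibility: uRu
Branch closes: r and ~r both at u.
All branches of the negation close; one closing branch shown above.

Valid in B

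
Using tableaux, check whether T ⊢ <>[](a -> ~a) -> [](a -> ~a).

Tableau for the negation ~(<>[](a -> ~a) -> [](a -> ~a)):
1. ~(<>[](a -> ~a) -> [](a -> ~a)), w0
2. <>[](a -> ~a), w0
3. ~[](a -> ~a), w0
4. [](a -> ~a), w1
5. a -> ~a, w1
6. ~a, w1
7. ~(a -> ~a), w2
8. a, w2
Accessibility: w0Rw0, w0Rw1, w0Rw2, w1Rw1, w2Rw2
The negation has an open branch (countermodel exists).

Invalid (countermodel exists)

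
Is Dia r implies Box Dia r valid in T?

Invalid (countermodel exists)

Tableau for the negation not (Dia r implies Box Dia r):
1. not (Dia r implies Box Dia r), w0
2. Dia r, w0   [neg-implies-rule on 1]
3. not Box Dia r, w0   [neg-implies-rule on 1]
4. r, w1   [Dia-rule on 2: fresh world w1, w0Rw1]
5. not Dia r, w2   [neg-Box-rule on 3: fresh world w2, w0Rw2]
6. not r, w2   [neg-Dia-rule on 5 via w2Rw2]
Accessibility: w0Rw0, w0Rw1, w0Rw2, w1Rw1, w2Rw2
The negation has an open branch (countermodel exists).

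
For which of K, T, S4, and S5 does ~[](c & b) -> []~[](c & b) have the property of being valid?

S4-tableau for the negation ~(~[](c & b) -> []~[](c & b)):
1. ~(~[](c & b) -> []~[](c & b)), u
2. ~[](c & b), u
3. ~[]~[](c & b), u
4. ~(c & b), v
5. ~b, v
6. [](c & b), w
7. c & b, w
8. c, w
9. b, w
Accessibility: uRu, uRv, uRw, vRv, wRw
Complete open branch: countermodel on an S4-frame, so not valid in S4, nor in K, T (the same frame is also a K-frame and a T-frame).
S5-tableau for the negation ~(~[](c & b) -> []~[](c & b)):
1. ~(~[](c & b) -> []~[](c & b)), u
2. ~[](c & b), u
3. ~[]~[](c & b), u
4. ~(c & b), v
5. ~b, v
6. [](c & b), w
7. c & b, u
8. c, u
9. b, u
10. c & b, v
11. c, v
12. b, v
Accessibility: uRu, uRv, uRw, vRu, vRv, vRw, wRu, wRv, wRw
Branch closes: b and ~b both at v.
Every branch closes (one shown): valid in S5.

S5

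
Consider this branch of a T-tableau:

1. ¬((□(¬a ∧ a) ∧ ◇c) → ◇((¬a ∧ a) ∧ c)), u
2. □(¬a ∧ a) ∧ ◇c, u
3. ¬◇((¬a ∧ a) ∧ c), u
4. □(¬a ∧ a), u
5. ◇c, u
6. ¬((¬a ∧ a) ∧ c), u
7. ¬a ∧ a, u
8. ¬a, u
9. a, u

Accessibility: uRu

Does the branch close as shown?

Yes, closed

Both a and ¬a appear at u.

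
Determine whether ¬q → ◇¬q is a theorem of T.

Yes, valid

Tableau for the negation ¬(¬q → ◇¬q):
1. ¬(¬q → ◇¬q), 0
2. ¬q, 0
3. ¬◇¬q, 0
4. q, 0
Accessibility: 0R0
Branch closes: q and ¬q both at 0.
All branches of the negation close; one closing branch shown above.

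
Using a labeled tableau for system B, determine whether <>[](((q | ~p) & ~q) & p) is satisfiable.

Unsatisfiable (every branch closes)

1. <>[](((q | ~p) & ~q) & p), u
2. [](((q | ~p) & ~q) & p), v
3. ((q | ~p) & ~q) & p, u
4. (q | ~p) & ~q, u
5. p, u
6. q | ~p, u
7. ~q, u
8. ((q | ~p) & ~q) & p, v
9. (q | ~p) & ~q, v
10. p, v
11. q | ~p, v
12. ~q, v
13. ~p, u
Accessibility: uRu, uRv, vRu, vRv
Branch closes: p and ~p both at u.
Every branch closes; the branch above is one of them.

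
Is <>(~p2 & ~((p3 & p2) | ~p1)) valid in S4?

Tableau for the negation ~<>(~p2 & ~((p3 & p2) | ~p1)):
1. ~<>(~p2 & ~((p3 & p2) | ~p1)), 0
2. ~(~p2 & ~((p3 & p2) | ~p1)), 0
3. (p3 & p2) | ~p1, 0
4. ~p1, 0
Accessibility: 0R0
The negation has an open branch (countermodel exists).

Not valid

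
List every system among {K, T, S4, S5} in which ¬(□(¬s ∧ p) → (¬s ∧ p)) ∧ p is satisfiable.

K-tableau for the formula:
1. ¬(□(¬s ∧ p) → (¬s ∧ p)) ∧ p, 0
2. ¬(□(¬s ∧ p) → (¬s ∧ p)), 0
3. p, 0
4. □(¬s ∧ p), 0
5. ¬(¬s ∧ p), 0
6. s, 0
Complete open branch: satisfiable in K.
T-tableau for the formula:
1. ¬(□(¬s ∧ p) → (¬s ∧ p)) ∧ p, 0
2. ¬(□(¬s ∧ p) → (¬s ∧ p)), 0
3. p, 0
4. □(¬s ∧ p), 0
5. ¬(¬s ∧ p), 0
6. ¬s ∧ p, 0
7. ¬s, 0
8. ¬p, 0
Accessibility: 0R0
Branch closes: p and ¬p both at 0.
Every branch closes (one shown): unsatisfiable in T, hence also in S4, S5 (every S4/S5-frame is a T-frame).

K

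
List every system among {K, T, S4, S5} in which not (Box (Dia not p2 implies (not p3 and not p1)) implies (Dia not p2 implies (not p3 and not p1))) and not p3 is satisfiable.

K-tableau for the formula:
1. not (Box (Dia not p2 implies (not p3 and not p1)) implies (Dia not p2 implies (not p3 and not p1))) and not p3, w0
2. not (Box (Dia not p2 implies (not p3 and not p1)) implies (Dia not p2 implies (not p3 and not p1))), w0
3. not p3, w0
4. Box (Dia not p2 implies (not p3 and not p1)), w0
5. not (Dia not p2 implies (not p3 and not p1)), w0
6. Dia not p2, w0
7. not (not p3 and not p1), w0
8. p1, w0
9. not p2, w1
10. Dia not p2 implies (not p3 and not p1), w1
11. not p3 and not p1, w1
12. not p3, w1
13. not p1, w1
Accessibility: w0Rw1
Complete open branch: satisfiable in K.
T-tableau for the formula:
1. not (Box (Dia not p2 implies (not p3 and not p1)) implies (Dia not p2 implies (not p3 and not p1))) and not p3, w0
2. not (Box (Dia not p2 implies (not p3 and not p1)) implies (Dia not p2 implies (not p3 and not p1))), w0
3. not p3, w0
4. Box (Dia not p2 implies (not p3 and not p1)), w0
5. not (Dia not p2 implies (not p3 and not p1)), w0
6. Dia not p2, w0
7. not (not p3 and not p1), w0
8. Dia not p2 implies (not p3 and not p1), w0
9. p1, w0
10. not Dia not p2, w0
11. p2, w0
12. not p2, w1
13. Dia not p2 implies (not p3 and not p1), w1
14. p2, w1
Accessibility: w0Rw0, w0Rw1, w1Rw1
Branch closes: p2 and not p2 both at w1.
Every branch closes (one shown): unsatisfiable in T, hence also in S4, S5 (every S4/S5-frame is a T-frame).

K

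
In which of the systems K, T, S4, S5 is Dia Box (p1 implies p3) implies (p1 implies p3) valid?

S4-tableau for the negation not (Dia Box (p1 implies p3) implies (p1 implies p3)):
1. not (Dia Box (p1 implies p3) implies (p1 implies p3)), u
2. Dia Box (p1 implies p3), u
3. not (p1 implies p3), u
4. p1, u
5. not p3, u
6. Box (p1 implies p3), v
7. p1 implies p3, v
8. p3, v
Accessibility: uRu, uRv, vRv
Complete open branch: countermodel on an S4-frame, so not valid in S4, nor in K, T (the same frame is also a K-frame and a T-frame).
S5-tableau for the negation not (Dia Box (p1 implies p3) implies (p1 implies p3)):
1. not (Dia Box (p1 implies p3) implies (p1 implies p3)), u
2. Dia Box (p1 implies p3), u
3. not (p1 implies p3), u
4. p1, u
5. not p3, u
6. Box (p1 implies p3), v
7. p1 implies p3, u
8. p1 implies p3, v
9. p3, u
Accessibility: uRu, uRv, vRu, vRv
Branch closes: p3 and not p3 both at u.
Every branch closes (one shown): valid in S5.

S5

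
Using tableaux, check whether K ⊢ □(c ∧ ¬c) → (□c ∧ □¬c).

Tableau for the negation ¬(□(c ∧ ¬c) → (□c ∧ □¬c)):
1. ¬(□(c ∧ ¬c) → (□c ∧ □¬c)), w0
2. □(c ∧ ¬c), w0
3. ¬(□c ∧ □¬c), w0
4. ¬□¬c, w0
5. c, w1
6. c ∧ ¬c, w1
7. ¬c, w1
Accessibility: w0Rw1
Branch closes: c and ¬c both at w1.
Every branch of the negation's tableau closes; the branch above is one of them.

Yes, valid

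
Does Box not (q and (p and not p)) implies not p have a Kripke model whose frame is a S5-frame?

Yes, satisfiable

1. Box not (q and (p and not p)) implies not p, w0
2. not p, w0
Accessibility: w0Rw0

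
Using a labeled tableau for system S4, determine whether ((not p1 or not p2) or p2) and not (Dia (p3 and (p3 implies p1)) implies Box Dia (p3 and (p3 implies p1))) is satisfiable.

Satisfiable

1. ((not p1 or not p2) or p2) and not (Dia (p3 and (p3 implies p1)) implies Box Dia (p3 and (p3 implies p1))), w0
2. (not p1 or not p2) or p2, w0
3. not (Dia (p3 and (p3 implies p1)) implies Box Dia (p3 and (p3 implies p1))), w0
4. Dia (p3 and (p3 implies p1)), w0
5. not Box Dia (p3 and (p3 implies p1)), w0
6. p2, w0
7. p3 and (p3 implies p1), w1
8. p3, w1
9. p3 implies p1, w1
10. p1, w1
11. not Dia (p3 and (p3 implies p1)), w2
12. not (p3 and (p3 implies p1)), w2
13. not (p3 implies p1), w2
14. p3, w2
15. not p1, w2
Accessibility: w0Rw0, w0Rw1, w0Rw2, w1Rw1, w2Rw2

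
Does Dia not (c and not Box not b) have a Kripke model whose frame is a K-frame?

1. Dia not (c and not Box not b), w0
2. not (c and not Box not b), w1   [Dia-rule on 1: fresh world w1, w0Rw1]
3. Box not b, w1   [neg-and-rule on 2 (branches; this branch)]
Accessibility: w0Rw1

Yes, satisfiable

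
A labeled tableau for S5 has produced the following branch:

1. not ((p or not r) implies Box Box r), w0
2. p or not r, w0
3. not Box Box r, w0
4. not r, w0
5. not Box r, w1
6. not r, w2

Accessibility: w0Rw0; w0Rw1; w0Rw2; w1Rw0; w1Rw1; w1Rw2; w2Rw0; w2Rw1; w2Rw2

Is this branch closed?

Open

No world carries both an atom and its negation.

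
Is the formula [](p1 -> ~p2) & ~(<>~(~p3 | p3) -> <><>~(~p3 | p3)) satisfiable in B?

Unsatisfiable (every branch closes)

1. [](p1 -> ~p2) & ~(<>~(~p3 | p3) -> <><>~(~p3 | p3)), w0
2. [](p1 -> ~p2), w0
3. ~(<>~(~p3 | p3) -> <><>~(~p3 | p3)), w0
4. <>~(~p3 | p3), w0
5. ~<><>~(~p3 | p3), w0
6. p1 -> ~p2, w0
7. ~<>~(~p3 | p3), w0
8. ~p3 | p3, w0
9. ~p2, w0
10. p3, w0
11. ~(~p3 | p3), w1
12. p3, w1
13. ~p3, w1
Accessibility: w0Rw0, w0Rw1, w1Rw0, w1Rw1
Branch closes: p3 and ~p3 both at w1.
All branches of the tableau close; one closing branch shown above.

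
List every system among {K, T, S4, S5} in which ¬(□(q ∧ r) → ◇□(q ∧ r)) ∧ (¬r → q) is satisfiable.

K

T-tableau for the formula:
1. ¬(□(q ∧ r) → ◇□(q ∧ r)) ∧ (¬r → q), 0
2. ¬(□(q ∧ r) → ◇□(q ∧ r)), 0   [∧-rule on 1]
3. ¬r → q, 0   [∧-rule on 1]
4. □(q ∧ r), 0   [¬→-rule on 2]
5. ¬◇□(q ∧ r), 0   [¬→-rule on 2]
6. q ∧ r, 0   [□-rule on 4 via 0R0]
7. q, 0   [∧-rule on 6]
8. r, 0   [∧-rule on 6]
9. ¬□(q ∧ r), 0   [¬◇-rule on 5 via 0R0]
10. ¬(q ∧ r), 1   [¬□-rule on 9: fresh world 1, 0R1]
11. q ∧ r, 1   [□-rule on 4 via 0R1]
12. q, 1   [∧-rule on 11]
13. r, 1   [∧-rule on 11]
14. ¬□(q ∧ r), 1   [¬◇-rule on 5 via 0R1]
15. ¬r, 1   [¬∧-rule on 10 (branches; this branch)]
Accessibility: 0R0, 0R1, 1R1
Branch closes: r and ¬r both at 1.
Every branch closes (one shown): unsatisfiable in T, hence also in S4, S5 (every S4/S5-frame is a T-frame).
K-tableau for the formula:
1. ¬(□(q ∧ r) → ◇□(q ∧ r)) ∧ (¬r → q), 0
2. ¬(□(q ∧ r) → ◇□(q ∧ r)), 0   [∧-rule on 1]
3. ¬r → q, 0   [∧-rule on 1]
4. □(q ∧ r), 0   [¬→-rule on 2]
5. ¬◇□(q ∧ r), 0   [¬→-rule on 2]
6. q, 0   [→-rule on 3 (branches; this branch)]
Complete open branch: satisfiable in K.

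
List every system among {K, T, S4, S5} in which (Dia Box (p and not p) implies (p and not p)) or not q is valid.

T-tableau for the negation not ((Dia Box (p and not p) implies (p and not p)) or not q):
1. not ((Dia Box (p and not p) implies (p and not p)) or not q), u
2. not (Dia Box (p and not p) implies (p and not p)), u
3. q, u
4. Dia Box (p and not p), u
5. not (p and not p), u
6. p, u
7. Box (p and not p), v
8. p and not p, v
9. p, v
10. not p, v
Accessibility: uRu, uRv, vRv
Branch closes: p and not p both at v.
Every branch closes (one shown): valid in T, hence also in S4, S5 (every theorem of T is a theorem of S4 and S5).
K-tableau for the negation not ((Dia Box (p and not p) implies (p and not p)) or not q):
1. not ((Dia Box (p and not p) implies (p and not p)) or not q), u
2. not (Dia Box (p and not p) implies (p and not p)), u
3. q, u
4. Dia Box (p and not p), u
5. not (p and not p), u
6. p, u
7. Box (p and not p), v
Accessibility: uRv
Complete open branch: countermodel on a K-frame, so not valid in K.

T, S4, S5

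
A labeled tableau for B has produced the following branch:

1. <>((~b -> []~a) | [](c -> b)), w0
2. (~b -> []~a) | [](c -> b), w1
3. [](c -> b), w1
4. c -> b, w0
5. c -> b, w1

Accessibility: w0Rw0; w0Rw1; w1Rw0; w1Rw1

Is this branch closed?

No atom appears with both signs at the same world.

Open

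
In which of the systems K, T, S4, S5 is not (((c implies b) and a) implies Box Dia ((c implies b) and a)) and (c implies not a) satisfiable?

K, T, S4

S4-tableau for the formula:
1. not (((c implies b) and a) implies Box Dia ((c implies b) and a)) and (c implies not a), u
2. not (((c implies b) and a) implies Box Dia ((c implies b) and a)), u
3. c implies not a, u
4. (c implies b) and a, u
5. not Box Dia ((c implies b) and a), u
6. c implies b, u
7. a, u
8. not c, u
9. b, u
10. not Dia ((c implies b) and a), v
11. not ((c implies b) and a), v
12. not a, v
Accessibility: uRu, uRv, vRv
Complete open branch: satisfiable in S4, hence also in K, T (this S4-model is also a K-model and a T-model).
S5-tableau for the formula:
1. not (((c implies b) and a) implies Box Dia ((c implies b) and a)) and (c implies not a), u
2. not (((c implies b) and a) implies Box Dia ((c implies b) and a)), u
3. c implies not a, u
4. (c implies b) and a, u
5. not Box Dia ((c implies b) and a), u
6. c implies b, u
7. a, u
8. not c, u
9. b, u
10. not Dia ((c implies b) and a), v
11. not ((c implies b) and a), u
12. not ((c implies b) and a), v
13. not (c implies b), u
14. c, u
15. not b, u
Accessibility: uRu, uRv, vRu, vRv
Branch closes: c and not c both at u.
Every branch closes (one shown): unsatisfiable in S5.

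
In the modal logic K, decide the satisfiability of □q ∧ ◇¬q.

Unsatisfiable (every branch closes)

1. □q ∧ ◇¬q, u
2. □q, u
3. ◇¬q, u
4. ¬q, v
5. q, v
Accessibility: uRv
Branch closes: q and ¬q both at v.
All branches of the tableau close; one closing branch shown above.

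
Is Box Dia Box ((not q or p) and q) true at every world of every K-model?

Tableau for the negation not Box Dia Box ((not q or p) and q):
1. not Box Dia Box ((not q or p) and q), u
2. not Dia Box ((not q or p) and q), v
Accessibility: uRv
The negation has an open branch (countermodel exists).

No, not valid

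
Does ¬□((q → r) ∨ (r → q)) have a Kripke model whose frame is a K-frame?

Unsatisfiable (every branch closes)

1. ¬□((q → r) ∨ (r → q)), u
2. ¬((q → r) ∨ (r → q)), v
3. ¬(q → r), v
4. ¬(r → q), v
5. q, v
6. ¬r, v
7. r, v
8. ¬q, v
Accessibility: uRv
Branch closes: r and ¬r both at v.
(One branch shown.) All branches close.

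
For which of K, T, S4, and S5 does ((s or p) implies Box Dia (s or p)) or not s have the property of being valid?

S5

S5-tableau for the negation not (((s or p) implies Box Dia (s or p)) or not s):
1. not (((s or p) implies Box Dia (s or p)) or not s), 0
2. not ((s or p) implies Box Dia (s or p)), 0
3. s, 0
4. s or p, 0
5. not Box Dia (s or p), 0
6. p, 0
7. not Dia (s or p), 1
8. not (s or p), 0
9. not s, 0
10. not p, 0
Accessibility: 0R0, 0R1, 1R0, 1R1
Branch closes: s and not s both at 0.
Every branch closes (one shown): valid in S5.
S4-tableau for the negation not (((s or p) implies Box Dia (s or p)) or not s):
1. not (((s or p) implies Box Dia (s or p)) or not s), 0
2. not ((s or p) implies Box Dia (s or p)), 0
3. s, 0
4. s or p, 0
5. not Box Dia (s or p), 0
6. p, 0
7. not Dia (s or p), 1
8. not (s or p), 1
9. not s, 1
10. not p, 1
Accessibility: 0R0, 0R1, 1R1
Complete open branch: countermodel on an S4-frame, so not valid in S4, nor in K, T (the same frame is also a K-frame and a T-frame).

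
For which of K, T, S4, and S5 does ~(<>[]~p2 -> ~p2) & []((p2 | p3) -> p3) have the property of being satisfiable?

S5-tableau for the formula:
1. ~(<>[]~p2 -> ~p2) & []((p2 | p3) -> p3), 0
2. ~(<>[]~p2 -> ~p2), 0
3. []((p2 | p3) -> p3), 0
4. <>[]~p2, 0
5. p2, 0
6. (p2 | p3) -> p3, 0
7. p3, 0
8. []~p2, 1
9. (p2 | p3) -> p3, 1
10. ~p2, 0
Accessibility: 0R0, 0R1, 1R0, 1R1
Branch closes: p2 and ~p2 both at 0.
Every branch closes (one shown): unsatisfiable in S5.
S4-tableau for the formula:
1. ~(<>[]~p2 -> ~p2) & []((p2 | p3) -> p3), 0
2. ~(<>[]~p2 -> ~p2), 0
3. []((p2 | p3) -> p3), 0
4. <>[]~p2, 0
5. p2, 0
6. (p2 | p3) -> p3, 0
7. p3, 0
8. []~p2, 1
9. (p2 | p3) -> p3, 1
10. ~p2, 1
11. p3, 1
Accessibility: 0R0, 0R1, 1R1
Complete open branch: satisfiable in S4, hence also in K, T (this S4-model is also a K-model and a T-model).

K, T, S4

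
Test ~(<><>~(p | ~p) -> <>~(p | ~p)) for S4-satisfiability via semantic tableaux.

Unsatisfiable

1. ~(<><>~(p | ~p) -> <>~(p | ~p)), 0
2. <><>~(p | ~p), 0   [~->-rule on 1]
3. ~<>~(p | ~p), 0   [~->-rule on 1]
4. p | ~p, 0   [~<>-rule on 3 via 0R0]
5. ~p, 0   [|-rule on 4 (branches; this branch)]
6. <>~(p | ~p), 1   [<>-rule on 2: fresh world 1, 0R1]
7. p | ~p, 1   [~<>-rule on 3 via 0R1]
8. ~p, 1   [|-rule on 7 (branches; this branch)]
9. ~(p | ~p), 2   [<>-rule on 6: fresh world 2, 1R2]
10. ~p, 2   [~|-rule on 9]
11. p, 2   [~|-rule on 9]
Accessibility: 0R0, 0R1, 0R2, 1R1, 1R2, 2R2
Branch closes: p and ~p both at 2.
All branches of the tableau close; one closing branch shown above.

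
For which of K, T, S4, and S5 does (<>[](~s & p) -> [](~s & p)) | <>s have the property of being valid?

S5-tableau for the negation ~((<>[](~s & p) -> [](~s & p)) | <>s):
1. ~((<>[](~s & p) -> [](~s & p)) | <>s), u
2. ~(<>[](~s & p) -> [](~s & p)), u   [~|-rule on 1]
3. ~<>s, u   [~|-rule on 1]
4. <>[](~s & p), u   [~->-rule on 2]
5. ~[](~s & p), u   [~->-rule on 2]
6. ~s, u   [~<>-rule on 3 via uRu]
7. [](~s & p), v   [<>-rule on 4: fresh world v, uRv]
8. ~s, v   [~<>-rule on 3 via uRv]
9. ~s & p, u   [[]-rule on 7 via vRu]
10. p, u   [&-rule on 9]
11. ~s & p, v   [[]-rule on 7 via vRv]
12. p, v   [&-rule on 11]
13. ~(~s & p), w   [~[]-rule on 5: fresh world w, uRw]
14. ~s, w   [~<>-rule on 3 via uRw]
15. ~s & p, w   [[]-rule on 7 via vRw]
16. p, w   [&-rule on 15]
17. ~p, w   [~&-rule on 13 (branches; this branch)]
Accessibility: uRu, uRv, uRw, vRu, vRv, vRw, wRu, wRv, wRw
Branch closes: p and ~p both at w.
Every branch closes (one shown): valid in S5.
S4-tableau for the negation ~((<>[](~s & p) -> [](~s & p)) | <>s):
1. ~((<>[](~s & p) -> [](~s & p)) | <>s), u
2. ~(<>[](~s & p) -> [](~s & p)), u   [~|-rule on 1]
3. ~<>s, u   [~|-rule on 1]
4. <>[](~s & p), u   [~->-rule on 2]
5. ~[](~s & p), u   [~->-rule on 2]
6. ~s, u   [~<>-rule on 3 via uRu]
7. [](~s & p), v   [<>-rule on 4: fresh world v, uRv]
8. ~s, v   [~<>-rule on 3 via uRv]
9. ~s & p, v   [[]-rule on 7 via vRv]
10. p, v   [&-rule on 9]
11. ~(~s & p), w   [~[]-rule on 5: fresh world w, uRw]
12. ~s, w   [~<>-rule on 3 via uRw]
13. ~p, w   [~&-rule on 11 (branches; this branch)]
Accessibility: uRu, uRv, uRw, vRv, wRw
Complete open branch: countermodel on an S4-frame, so not valid in S4, nor in K, T (the same frame is also a K-frame and a T-frame).

S5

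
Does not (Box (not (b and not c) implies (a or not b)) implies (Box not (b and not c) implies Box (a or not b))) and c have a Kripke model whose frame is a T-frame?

Unsatisfiable (every branch closes)

1. not (Box (not (b and not c) implies (a or not b)) implies (Box not (b and not c) implies Box (a or not b))) and c, u
2. not (Box (not (b and not c) implies (a or not b)) implies (Box not (b and not c) implies Box (a or not b))), u
3. c, u
4. Box (not (b and not c) implies (a or not b)), u
5. not (Box not (b and not c) implies Box (a or not b)), u
6. Box not (b and not c), u
7. not Box (a or not b), u
8. not (b and not c) implies (a or not b), u
9. not (b and not c), u
10. a or not b, u
11. not b, u
12. not (a or not b), v
13. not a, v
14. b, v
15. not (b and not c) implies (a or not b), v
16. not (b and not c), v
17. a or not b, v
18. c, v
19. not b, v
Accessibility: uRu, uRv, vRv
Branch closes: b and not b both at v.
All branches of the tableau close; one closing branch shown above.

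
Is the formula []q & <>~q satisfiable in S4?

1. []q & <>~q, w0
2. []q, w0   [&-rule on 1]
3. <>~q, w0   [&-rule on 1]
4. q, w0   [[]-rule on 2 via w0Rw0]
5. ~q, w1   [<>-rule on 3: fresh world w1, w0Rw1]
6. q, w1   [[]-rule on 2 via w0Rw1]
Accessibility: w0Rw0, w0Rw1, w1Rw1
Branch closes: q and ~q both at w1.
(One branch shown.) All branches close.

Unsatisfiable (every branch closes)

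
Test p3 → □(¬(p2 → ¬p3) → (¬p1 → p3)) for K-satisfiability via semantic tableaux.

Satisfiable (open branch found)

1. p3 → □(¬(p2 → ¬p3) → (¬p1 → p3)), u
2. □(¬(p2 → ¬p3) → (¬p1 → p3)), u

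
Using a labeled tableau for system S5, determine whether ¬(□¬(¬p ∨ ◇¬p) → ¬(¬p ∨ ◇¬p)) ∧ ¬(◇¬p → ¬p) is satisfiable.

No, unsatisfiable

1. ¬(□¬(¬p ∨ ◇¬p) → ¬(¬p ∨ ◇¬p)) ∧ ¬(◇¬p → ¬p), 0
2. ¬(□¬(¬p ∨ ◇¬p) → ¬(¬p ∨ ◇¬p)), 0
3. ¬(◇¬p → ¬p), 0
4. □¬(¬p ∨ ◇¬p), 0
5. ¬p ∨ ◇¬p, 0
6. ◇¬p, 0
7. p, 0
8. ¬(¬p ∨ ◇¬p), 0
9. ¬◇¬p, 0
10. ¬p, 1
11. ¬(¬p ∨ ◇¬p), 1
12. p, 1
13. ¬◇¬p, 1
Accessibility: 0R0, 0R1, 1R0, 1R1
Branch closes: p and ¬p both at 1.
Every branch closes; the branch above is one of them.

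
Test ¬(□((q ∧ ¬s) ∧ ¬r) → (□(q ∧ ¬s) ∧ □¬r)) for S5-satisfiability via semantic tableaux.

Unsatisfiable (every branch closes)

1. ¬(□((q ∧ ¬s) ∧ ¬r) → (□(q ∧ ¬s) ∧ □¬r)), u
2. □((q ∧ ¬s) ∧ ¬r), u
3. ¬(□(q ∧ ¬s) ∧ □¬r), u
4. (q ∧ ¬s) ∧ ¬r, u
5. q ∧ ¬s, u
6. ¬r, u
7. q, u
8. ¬s, u
9. ¬□(q ∧ ¬s), u
10. ¬(q ∧ ¬s), v
11. (q ∧ ¬s) ∧ ¬r, v
12. q ∧ ¬s, v
13. ¬r, v
14. q, v
15. ¬s, v
16. s, v
Accessibility: uRu, uRv, vRu, vRv
Branch closes: s and ¬s both at v.
All branches of the tableau close; one closing branch shown above.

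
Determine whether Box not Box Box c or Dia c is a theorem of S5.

Valid in S5

Tableau for the negation not (Box not Box Box c or Dia c):
1. not (Box not Box Box c or Dia c), w0
2. not Box not Box Box c, w0
3. not Dia c, w0
4. not c, w0
5. Box Box c, w1
6. not c, w1
7. Box c, w0
8. Box c, w1
9. c, w0
Accessibility: w0Rw0, w0Rw1, w1Rw0, w1Rw1
Branch closes: c and not c both at w0.
Every branch of the negation's tableau closes; the branch above is one of them.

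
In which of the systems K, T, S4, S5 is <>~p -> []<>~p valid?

S5

S4-tableau for the negation ~(<>~p -> []<>~p):
1. ~(<>~p -> []<>~p), 0
2. <>~p, 0
3. ~[]<>~p, 0
4. ~p, 1
5. ~<>~p, 2
6. p, 2
Accessibility: 0R0, 0R1, 0R2, 1R1, 2R2
Complete open branch: countermodel on an S4-frame, so not valid in S4, nor in K, T (the same frame is also a K-frame and a T-frame).
S5-tableau for the negation ~(<>~p -> []<>~p):
1. ~(<>~p -> []<>~p), 0
2. <>~p, 0
3. ~[]<>~p, 0
4. ~p, 1
5. ~<>~p, 2
6. p, 0
7. p, 1
Accessibility: 0R0, 0R1, 0R2, 1R0, 1R1, 1R2, 2R0, 2R1, 2R2
Branch closes: p and ~p both at 1.
Every branch closes (one shown): valid in S5.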